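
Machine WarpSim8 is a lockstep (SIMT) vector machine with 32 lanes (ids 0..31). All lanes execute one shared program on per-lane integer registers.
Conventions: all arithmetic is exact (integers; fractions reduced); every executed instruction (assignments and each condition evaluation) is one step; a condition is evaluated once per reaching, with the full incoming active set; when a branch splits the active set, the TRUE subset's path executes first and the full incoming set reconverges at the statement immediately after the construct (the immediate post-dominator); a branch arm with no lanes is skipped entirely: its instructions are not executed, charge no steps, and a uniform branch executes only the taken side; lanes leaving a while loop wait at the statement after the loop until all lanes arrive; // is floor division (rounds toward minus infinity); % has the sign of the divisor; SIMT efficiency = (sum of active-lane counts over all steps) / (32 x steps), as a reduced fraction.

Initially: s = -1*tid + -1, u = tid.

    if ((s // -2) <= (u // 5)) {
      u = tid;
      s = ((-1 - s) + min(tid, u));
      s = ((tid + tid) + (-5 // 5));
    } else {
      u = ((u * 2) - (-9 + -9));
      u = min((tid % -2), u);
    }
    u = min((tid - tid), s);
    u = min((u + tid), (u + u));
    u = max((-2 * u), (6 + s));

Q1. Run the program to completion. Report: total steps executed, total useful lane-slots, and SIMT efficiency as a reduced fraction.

Answer: 9 steps, 193 useful, 193/288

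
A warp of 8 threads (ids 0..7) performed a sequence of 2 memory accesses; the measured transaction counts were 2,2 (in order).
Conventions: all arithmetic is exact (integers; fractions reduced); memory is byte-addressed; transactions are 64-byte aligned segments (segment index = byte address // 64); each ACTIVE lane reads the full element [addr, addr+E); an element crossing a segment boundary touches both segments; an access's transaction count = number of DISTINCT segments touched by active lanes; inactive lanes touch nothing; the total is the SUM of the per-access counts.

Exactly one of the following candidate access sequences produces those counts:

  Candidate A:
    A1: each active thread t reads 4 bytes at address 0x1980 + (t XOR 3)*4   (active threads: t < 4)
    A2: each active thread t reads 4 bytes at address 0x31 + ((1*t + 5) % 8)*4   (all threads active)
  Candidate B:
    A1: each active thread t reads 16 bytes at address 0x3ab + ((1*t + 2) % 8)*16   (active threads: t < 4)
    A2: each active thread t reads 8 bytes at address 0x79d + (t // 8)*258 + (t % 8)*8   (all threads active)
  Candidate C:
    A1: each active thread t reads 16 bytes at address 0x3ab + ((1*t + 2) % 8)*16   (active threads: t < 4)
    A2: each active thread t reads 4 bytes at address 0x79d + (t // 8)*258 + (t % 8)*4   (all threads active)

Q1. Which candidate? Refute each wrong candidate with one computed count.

A: A1 gives 1 transaction, not 2
C: A2 gives 1 transaction, not 2
B: all counts match (2,2)

Answer: B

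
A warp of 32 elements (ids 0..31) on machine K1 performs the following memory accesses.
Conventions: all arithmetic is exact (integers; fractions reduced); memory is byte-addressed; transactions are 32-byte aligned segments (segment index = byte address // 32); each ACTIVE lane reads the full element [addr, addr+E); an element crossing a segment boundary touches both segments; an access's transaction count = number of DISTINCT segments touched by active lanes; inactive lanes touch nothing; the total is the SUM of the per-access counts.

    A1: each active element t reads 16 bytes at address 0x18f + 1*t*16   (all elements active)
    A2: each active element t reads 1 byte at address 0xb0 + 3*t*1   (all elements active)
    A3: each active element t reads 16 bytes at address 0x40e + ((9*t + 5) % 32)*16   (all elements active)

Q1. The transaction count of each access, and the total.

A1: 17 transactions
A2: 4 transactions
A3: 17 transactions

Answer: 17,4,17; total 38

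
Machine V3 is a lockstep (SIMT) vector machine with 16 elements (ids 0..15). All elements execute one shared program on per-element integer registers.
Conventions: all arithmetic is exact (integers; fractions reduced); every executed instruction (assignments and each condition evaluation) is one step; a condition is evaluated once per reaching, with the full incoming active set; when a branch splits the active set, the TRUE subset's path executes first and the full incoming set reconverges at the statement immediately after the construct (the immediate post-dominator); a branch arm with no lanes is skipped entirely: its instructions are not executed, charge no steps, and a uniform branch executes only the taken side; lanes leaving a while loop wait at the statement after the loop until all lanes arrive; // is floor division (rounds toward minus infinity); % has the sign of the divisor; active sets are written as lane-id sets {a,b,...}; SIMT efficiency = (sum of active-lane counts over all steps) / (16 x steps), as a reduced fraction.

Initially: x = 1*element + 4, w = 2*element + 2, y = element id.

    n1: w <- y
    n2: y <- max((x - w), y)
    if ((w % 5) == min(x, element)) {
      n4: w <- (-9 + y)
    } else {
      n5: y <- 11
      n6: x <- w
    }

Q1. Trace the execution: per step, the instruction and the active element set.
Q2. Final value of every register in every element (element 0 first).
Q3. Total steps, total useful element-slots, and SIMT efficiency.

step 0: w <- y                       {0,1,2,3,4,5,6,7,8,9,10,11,12,13,14,15}
step 1: y <- max((x - w), y)         {0,1,2,3,4,5,6,7,8,9,10,11,12,13,14,15}
step 2: eval ((w % 5) == min(x, element)) {0,1,2,3,4,5,6,7,8,9,10,11,12,13,14,15}
step 3: w <- (-9 + y)                {0,1,2,3,4}
step 4: y <- 11                      {5,6,7,8,9,10,11,12,13,14,15}
step 5: x <- w                       {5,6,7,8,9,10,11,12,13,14,15}

Answer: 6 steps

x: 4,5,6,7,8,5,6,7,8,9,10,11,12,13,14,15
w: -5,-5,-5,-5,-5,5,6,7,8,9,10,11,12,13,14,15
y: 4,4,4,4,4,11,11,11,11,11,11,11,11,11,11,11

steps = 6; useful = 75; efficiency = 75/96 = 25/32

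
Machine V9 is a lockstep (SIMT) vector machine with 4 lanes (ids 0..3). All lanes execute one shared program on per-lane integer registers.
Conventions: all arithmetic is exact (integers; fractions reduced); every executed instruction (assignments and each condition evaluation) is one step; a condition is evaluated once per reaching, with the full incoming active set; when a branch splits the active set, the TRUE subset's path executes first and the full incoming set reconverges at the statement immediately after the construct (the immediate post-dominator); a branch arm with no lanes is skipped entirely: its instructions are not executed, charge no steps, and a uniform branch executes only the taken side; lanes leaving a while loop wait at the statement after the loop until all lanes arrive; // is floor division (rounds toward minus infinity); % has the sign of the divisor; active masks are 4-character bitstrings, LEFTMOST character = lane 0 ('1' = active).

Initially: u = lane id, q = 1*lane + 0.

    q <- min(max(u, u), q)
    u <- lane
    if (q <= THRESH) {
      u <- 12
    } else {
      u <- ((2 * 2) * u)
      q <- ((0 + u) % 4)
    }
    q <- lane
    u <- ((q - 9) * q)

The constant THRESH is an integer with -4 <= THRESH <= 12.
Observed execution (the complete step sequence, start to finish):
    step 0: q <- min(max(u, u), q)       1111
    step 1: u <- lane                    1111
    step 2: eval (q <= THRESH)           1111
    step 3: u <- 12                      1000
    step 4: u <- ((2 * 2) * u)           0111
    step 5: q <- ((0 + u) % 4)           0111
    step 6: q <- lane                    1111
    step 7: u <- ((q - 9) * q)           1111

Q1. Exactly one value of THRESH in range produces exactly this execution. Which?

Answer: THRESH = 0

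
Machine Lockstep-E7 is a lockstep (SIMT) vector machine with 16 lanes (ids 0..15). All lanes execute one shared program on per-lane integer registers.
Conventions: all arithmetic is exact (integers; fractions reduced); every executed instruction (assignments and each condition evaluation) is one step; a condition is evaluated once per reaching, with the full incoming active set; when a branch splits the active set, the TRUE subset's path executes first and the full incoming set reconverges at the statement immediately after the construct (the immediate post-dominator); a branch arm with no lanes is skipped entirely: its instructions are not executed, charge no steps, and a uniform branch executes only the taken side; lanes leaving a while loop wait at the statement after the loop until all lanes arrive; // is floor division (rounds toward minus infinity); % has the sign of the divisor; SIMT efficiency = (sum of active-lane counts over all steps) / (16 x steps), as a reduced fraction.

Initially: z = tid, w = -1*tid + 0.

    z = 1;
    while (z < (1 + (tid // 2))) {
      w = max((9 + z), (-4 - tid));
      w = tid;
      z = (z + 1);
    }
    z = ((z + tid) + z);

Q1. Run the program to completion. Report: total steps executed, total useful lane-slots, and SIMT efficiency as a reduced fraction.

Answer: 31 steps, 272 useful, 17/31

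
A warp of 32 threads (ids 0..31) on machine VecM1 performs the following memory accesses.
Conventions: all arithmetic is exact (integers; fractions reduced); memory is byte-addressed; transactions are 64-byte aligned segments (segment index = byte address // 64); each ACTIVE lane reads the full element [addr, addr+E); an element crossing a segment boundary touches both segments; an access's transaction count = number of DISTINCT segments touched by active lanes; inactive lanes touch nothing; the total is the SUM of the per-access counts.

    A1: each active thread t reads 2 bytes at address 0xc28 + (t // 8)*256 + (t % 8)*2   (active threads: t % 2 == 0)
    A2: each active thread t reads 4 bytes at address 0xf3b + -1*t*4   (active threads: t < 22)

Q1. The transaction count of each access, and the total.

A1: 4 transactions
A2: 2 transactions

Answer: 4,2; total 6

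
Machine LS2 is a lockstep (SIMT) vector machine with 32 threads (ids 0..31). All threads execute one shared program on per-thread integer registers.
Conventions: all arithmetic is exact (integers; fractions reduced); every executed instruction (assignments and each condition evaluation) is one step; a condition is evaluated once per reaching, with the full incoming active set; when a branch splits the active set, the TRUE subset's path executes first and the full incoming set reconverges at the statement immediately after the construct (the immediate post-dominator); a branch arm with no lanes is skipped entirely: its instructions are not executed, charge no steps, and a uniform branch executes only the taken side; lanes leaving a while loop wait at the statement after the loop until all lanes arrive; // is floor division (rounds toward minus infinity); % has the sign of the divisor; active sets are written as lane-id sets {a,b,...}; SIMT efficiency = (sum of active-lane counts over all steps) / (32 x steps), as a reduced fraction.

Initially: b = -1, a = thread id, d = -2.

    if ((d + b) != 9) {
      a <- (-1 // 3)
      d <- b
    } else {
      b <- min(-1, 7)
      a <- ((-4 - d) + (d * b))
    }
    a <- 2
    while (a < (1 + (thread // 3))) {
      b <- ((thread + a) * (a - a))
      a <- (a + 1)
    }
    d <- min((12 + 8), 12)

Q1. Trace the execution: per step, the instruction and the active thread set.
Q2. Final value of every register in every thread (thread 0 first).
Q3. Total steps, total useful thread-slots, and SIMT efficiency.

step 0: eval ((d + b) != 9)          {0,1,2,3,4,5,6,7,8,9,10,11,12,13,14,15,16,17,18,19,20,21,22,23,24,25,26,27,28,29,30,31}
step 1: a <- (-1 // 3)               {0,1,2,3,4,5,6,7,8,9,10,11,12,13,14,15,16,17,18,19,20,21,22,23,24,25,26,27,28,29,30,31}
step 2: d <- b                       {0,1,2,3,4,5,6,7,8,9,10,11,12,13,14,15,16,17,18,19,20,21,22,23,24,25,26,27,28,29,30,31}
step 3: a <- 2                       {0,1,2,3,4,5,6,7,8,9,10,11,12,13,14,15,16,17,18,19,20,21,22,23,24,25,26,27,28,29,30,31}
step 4: eval (a < (1 + (thread // 3))) {0,1,2,3,4,5,6,7,8,9,10,11,12,13,14,15,16,17,18,19,20,21,22,23,24,25,26,27,28,29,30,31}
step 5: b <- ((thread + a) * (a - a)) {6,7,8,9,10,11,12,13,14,15,16,17,18,19,20,21,22,23,24,25,26,27,28,29,30,31}
step 6: a <- (a + 1)                 {6,7,8,9,10,11,12,13,14,15,16,17,18,19,20,21,22,23,24,25,26,27,28,29,30,31}
step 7: eval (a < (1 + (thread // 3))) {6,7,8,9,10,11,12,13,14,15,16,17,18,19,20,21,22,23,24,25,26,27,28,29,30,31}
step 8: b <- ((thread + a) * (a - a)) {9,10,11,12,13,14,15,16,17,18,19,20,21,22,23,24,25,26,27,28,29,30,31}
step 9: a <- (a + 1)                 {9,10,11,12,13,14,15,16,17,18,19,20,21,22,23,24,25,26,27,28,29,30,31}
step 10: eval (a < (1 + (thread // 3))) {9,10,11,12,13,14,15,16,17,18,19,20,21,22,23,24,25,26,27,28,29,30,31}
step 11: b <- ((thread + a) * (a - a)) {12,13,14,15,16,17,18,19,20,21,22,23,24,25,26,27,28,29,30,31}
step 12: a <- (a + 1)                 {12,13,14,15,16,17,18,19,20,21,22,23,24,25,26,27,28,29,30,31}
step 13: eval (a < (1 + (thread // 3))) {12,13,14,15,16,17,18,19,20,21,22,23,24,25,26,27,28,29,30,31}
step 14: b <- ((thread + a) * (a - a)) {15,16,17,18,19,20,21,22,23,24,25,26,27,28,29,30,31}
step 15: a <- (a + 1)                 {15,16,17,18,19,20,21,22,23,24,25,26,27,28,29,30,31}
step 16: eval (a < (1 + (thread // 3))) {15,16,17,18,19,20,21,22,23,24,25,26,27,28,29,30,31}
step 17: b <- ((thread + a) * (a - a)) {18,19,20,21,22,23,24,25,26,27,28,29,30,31}
step 18: a <- (a + 1)                 {18,19,20,21,22,23,24,25,26,27,28,29,30,31}
step 19: eval (a < (1 + (thread // 3))) {18,19,20,21,22,23,24,25,26,27,28,29,30,31}
step 20: b <- ((thread + a) * (a - a)) {21,22,23,24,25,26,27,28,29,30,31}
step 21: a <- (a + 1)                 {21,22,23,24,25,26,27,28,29,30,31}
step 22: eval (a < (1 + (thread // 3))) {21,22,23,24,25,26,27,28,29,30,31}
step 23: b <- ((thread + a) * (a - a)) {24,25,26,27,28,29,30,31}
step 24: a <- (a + 1)                 {24,25,26,27,28,29,30,31}
step 25: eval (a < (1 + (thread // 3))) {24,25,26,27,28,29,30,31}
step 26: b <- ((thread + a) * (a - a)) {27,28,29,30,31}
step 27: a <- (a + 1)                 {27,28,29,30,31}
step 28: eval (a < (1 + (thread // 3))) {27,28,29,30,31}
step 29: b <- ((thread + a) * (a - a)) {30,31}
step 30: a <- (a + 1)                 {30,31}
step 31: eval (a < (1 + (thread // 3))) {30,31}
step 32: d <- min((12 + 8), 12)       {0,1,2,3,4,5,6,7,8,9,10,11,12,13,14,15,16,17,18,19,20,21,22,23,24,25,26,27,28,29,30,31}

Answer: 33 steps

b: -1,-1,-1,-1,-1,-1,0,0,0,0,0,0,0,0,0,0,0,0,0,0,0,0,0,0,0,0,0,0,0,0,0,0
a: 2,2,2,2,2,2,3,3,3,4,4,4,5,5,5,6,6,6,7,7,7,8,8,8,9,9,9,10,10,10,11,11
d: 12,12,12,12,12,12,12,12,12,12,12,12,12,12,12,12,12,12,12,12,12,12,12,12,12,12,12,12,12,12,12,12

steps = 33; useful = 570; efficiency = 570/1056 = 95/176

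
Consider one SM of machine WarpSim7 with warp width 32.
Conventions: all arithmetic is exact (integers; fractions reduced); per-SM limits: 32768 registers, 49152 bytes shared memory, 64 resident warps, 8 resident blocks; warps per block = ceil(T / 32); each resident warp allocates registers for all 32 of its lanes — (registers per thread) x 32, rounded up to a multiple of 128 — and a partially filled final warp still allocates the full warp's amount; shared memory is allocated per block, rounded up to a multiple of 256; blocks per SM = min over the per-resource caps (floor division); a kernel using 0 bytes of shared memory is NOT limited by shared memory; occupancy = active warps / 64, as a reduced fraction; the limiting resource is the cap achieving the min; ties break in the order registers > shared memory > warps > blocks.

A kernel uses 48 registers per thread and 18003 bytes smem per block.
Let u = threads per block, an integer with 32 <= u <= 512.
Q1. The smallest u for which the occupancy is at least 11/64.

Answer: u = 161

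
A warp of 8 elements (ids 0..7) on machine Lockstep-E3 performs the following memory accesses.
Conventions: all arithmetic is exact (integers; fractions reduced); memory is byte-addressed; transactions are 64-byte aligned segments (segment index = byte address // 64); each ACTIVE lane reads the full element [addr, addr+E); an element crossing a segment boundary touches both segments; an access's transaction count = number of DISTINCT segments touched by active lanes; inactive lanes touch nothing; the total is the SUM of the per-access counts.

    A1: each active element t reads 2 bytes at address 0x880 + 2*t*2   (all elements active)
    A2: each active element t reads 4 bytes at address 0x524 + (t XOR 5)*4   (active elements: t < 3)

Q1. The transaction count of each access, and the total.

A1: 1 transaction
A2: 2 transactions

Answer: 1,2; total 3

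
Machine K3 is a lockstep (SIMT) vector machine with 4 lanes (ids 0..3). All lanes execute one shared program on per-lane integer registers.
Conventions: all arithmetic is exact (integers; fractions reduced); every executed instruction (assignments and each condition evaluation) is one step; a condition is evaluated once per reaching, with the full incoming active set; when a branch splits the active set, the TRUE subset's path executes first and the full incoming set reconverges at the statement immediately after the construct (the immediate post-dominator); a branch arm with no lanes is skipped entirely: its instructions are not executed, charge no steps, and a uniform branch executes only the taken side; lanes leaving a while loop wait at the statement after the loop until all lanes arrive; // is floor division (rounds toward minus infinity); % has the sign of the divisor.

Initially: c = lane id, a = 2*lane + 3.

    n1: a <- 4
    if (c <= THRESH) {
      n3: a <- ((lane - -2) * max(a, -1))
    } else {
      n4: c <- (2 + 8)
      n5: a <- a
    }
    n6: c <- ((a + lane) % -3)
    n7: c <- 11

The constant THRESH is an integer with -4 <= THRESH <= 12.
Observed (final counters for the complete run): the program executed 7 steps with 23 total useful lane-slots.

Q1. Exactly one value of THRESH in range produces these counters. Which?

Answer: THRESH = 0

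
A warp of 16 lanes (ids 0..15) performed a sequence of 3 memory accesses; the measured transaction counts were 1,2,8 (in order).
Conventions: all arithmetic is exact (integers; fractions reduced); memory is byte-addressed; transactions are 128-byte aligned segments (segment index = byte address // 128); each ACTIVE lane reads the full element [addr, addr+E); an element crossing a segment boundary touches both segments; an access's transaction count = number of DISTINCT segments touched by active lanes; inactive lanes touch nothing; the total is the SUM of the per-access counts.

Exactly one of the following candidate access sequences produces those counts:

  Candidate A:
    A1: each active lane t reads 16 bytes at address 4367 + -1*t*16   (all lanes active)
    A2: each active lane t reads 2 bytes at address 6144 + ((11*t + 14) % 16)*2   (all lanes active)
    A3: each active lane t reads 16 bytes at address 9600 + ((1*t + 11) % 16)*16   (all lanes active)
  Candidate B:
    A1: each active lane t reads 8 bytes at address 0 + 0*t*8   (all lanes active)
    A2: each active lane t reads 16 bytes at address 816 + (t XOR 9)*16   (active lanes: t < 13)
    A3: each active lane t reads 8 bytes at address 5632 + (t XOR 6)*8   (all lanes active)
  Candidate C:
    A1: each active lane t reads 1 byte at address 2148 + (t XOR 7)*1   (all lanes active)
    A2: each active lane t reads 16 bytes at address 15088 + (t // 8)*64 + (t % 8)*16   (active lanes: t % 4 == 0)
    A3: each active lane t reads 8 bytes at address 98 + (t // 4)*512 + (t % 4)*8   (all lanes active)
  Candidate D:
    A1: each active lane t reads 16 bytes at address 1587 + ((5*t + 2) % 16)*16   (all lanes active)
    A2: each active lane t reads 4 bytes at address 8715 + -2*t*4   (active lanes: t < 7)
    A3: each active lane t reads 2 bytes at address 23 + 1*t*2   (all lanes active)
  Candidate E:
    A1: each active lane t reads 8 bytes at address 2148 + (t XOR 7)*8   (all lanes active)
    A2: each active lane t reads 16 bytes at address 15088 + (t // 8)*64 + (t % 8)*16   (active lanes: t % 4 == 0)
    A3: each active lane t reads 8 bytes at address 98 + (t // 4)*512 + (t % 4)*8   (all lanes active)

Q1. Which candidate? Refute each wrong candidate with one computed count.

A: A1 gives 3 transactions, not 1
B: A2 gives 3 transactions, not 2
D: A1 gives 3 transactions, not 1
E: A1 gives 2 transactions, not 1
C: all counts match (1,2,8)

Answer: C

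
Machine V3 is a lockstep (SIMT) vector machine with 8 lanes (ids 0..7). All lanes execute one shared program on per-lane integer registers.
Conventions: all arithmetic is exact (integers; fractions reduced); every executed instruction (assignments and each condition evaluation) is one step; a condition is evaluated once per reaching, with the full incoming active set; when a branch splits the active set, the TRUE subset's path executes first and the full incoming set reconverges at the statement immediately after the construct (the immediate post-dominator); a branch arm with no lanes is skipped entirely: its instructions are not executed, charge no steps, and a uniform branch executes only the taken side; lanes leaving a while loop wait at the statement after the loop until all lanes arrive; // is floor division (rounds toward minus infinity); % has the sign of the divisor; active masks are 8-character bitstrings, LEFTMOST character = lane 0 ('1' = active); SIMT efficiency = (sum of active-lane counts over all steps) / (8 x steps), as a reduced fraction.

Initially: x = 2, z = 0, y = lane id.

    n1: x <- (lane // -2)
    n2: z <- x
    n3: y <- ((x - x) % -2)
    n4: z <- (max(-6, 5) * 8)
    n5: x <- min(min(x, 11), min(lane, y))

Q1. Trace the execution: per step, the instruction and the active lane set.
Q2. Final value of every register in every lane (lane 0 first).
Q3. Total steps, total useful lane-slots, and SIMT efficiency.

step 0: x <- (lane // -2)            11111111
step 1: z <- x                       11111111
step 2: y <- ((x - x) % -2)          11111111
step 3: z <- (max(-6, 5) * 8)        11111111
step 4: x <- min(min(x, 11), min(lane, y)) 11111111

Answer: 5 steps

x: 0,-1,-1,-2,-2,-3,-3,-4
z: 40,40,40,40,40,40,40,40
y: 0,0,0,0,0,0,0,0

steps = 5; useful = 40; efficiency = 40/40 = 1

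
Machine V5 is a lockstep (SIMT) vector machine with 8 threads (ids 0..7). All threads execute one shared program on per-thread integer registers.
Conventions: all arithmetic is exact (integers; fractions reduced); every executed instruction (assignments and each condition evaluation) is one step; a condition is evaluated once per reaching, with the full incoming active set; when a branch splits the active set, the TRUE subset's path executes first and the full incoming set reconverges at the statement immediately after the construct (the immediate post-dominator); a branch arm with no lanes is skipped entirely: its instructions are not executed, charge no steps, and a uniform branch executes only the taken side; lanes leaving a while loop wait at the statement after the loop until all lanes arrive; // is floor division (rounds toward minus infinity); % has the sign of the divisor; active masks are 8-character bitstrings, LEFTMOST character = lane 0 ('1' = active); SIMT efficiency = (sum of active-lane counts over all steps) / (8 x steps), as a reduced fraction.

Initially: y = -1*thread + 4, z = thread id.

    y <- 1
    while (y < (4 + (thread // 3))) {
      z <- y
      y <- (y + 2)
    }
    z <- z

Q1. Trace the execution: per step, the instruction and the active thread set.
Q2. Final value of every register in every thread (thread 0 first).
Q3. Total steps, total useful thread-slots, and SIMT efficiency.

step 0: y <- 1                       11111111
step 1: eval (y < (4 + (thread // 3))) 11111111
step 2: z <- y                       11111111
step 3: y <- (y + 2)                 11111111
step 4: eval (y < (4 + (thread // 3))) 11111111
step 5: z <- y                       11111111
step 6: y <- (y + 2)                 11111111
step 7: eval (y < (4 + (thread // 3))) 11111111
step 8: z <- y                       00000011
step 9: y <- (y + 2)                 00000011
step 10: eval (y < (4 + (thread // 3))) 00000011
step 11: z <- z                       11111111

Answer: 12 steps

y: 5,5,5,5,5,5,7,7
z: 3,3,3,3,3,3,5,5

steps = 12; useful = 78; efficiency = 78/96 = 13/16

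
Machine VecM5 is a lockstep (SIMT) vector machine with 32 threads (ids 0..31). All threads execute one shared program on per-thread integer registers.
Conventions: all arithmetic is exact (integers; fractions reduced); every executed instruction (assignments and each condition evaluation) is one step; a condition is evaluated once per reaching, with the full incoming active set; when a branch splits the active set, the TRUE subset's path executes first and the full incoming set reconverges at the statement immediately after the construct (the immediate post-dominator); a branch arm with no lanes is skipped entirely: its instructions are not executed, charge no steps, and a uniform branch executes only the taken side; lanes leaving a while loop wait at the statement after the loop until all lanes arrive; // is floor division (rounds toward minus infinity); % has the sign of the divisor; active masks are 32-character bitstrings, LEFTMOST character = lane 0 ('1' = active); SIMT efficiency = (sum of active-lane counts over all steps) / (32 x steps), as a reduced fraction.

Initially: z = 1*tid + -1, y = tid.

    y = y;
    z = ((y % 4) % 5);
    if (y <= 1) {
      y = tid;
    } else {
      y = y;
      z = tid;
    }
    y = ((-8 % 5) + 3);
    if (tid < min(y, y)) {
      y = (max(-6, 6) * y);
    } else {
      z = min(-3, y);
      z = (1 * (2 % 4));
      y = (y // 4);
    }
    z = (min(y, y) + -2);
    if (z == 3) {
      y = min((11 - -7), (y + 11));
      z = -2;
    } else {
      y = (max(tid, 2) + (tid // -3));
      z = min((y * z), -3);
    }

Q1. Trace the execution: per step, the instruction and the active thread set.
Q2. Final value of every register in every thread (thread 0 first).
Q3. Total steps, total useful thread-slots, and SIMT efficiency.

step 0: y <- y                       11111111111111111111111111111111
step 1: z <- ((y % 4) % 5)           11111111111111111111111111111111
step 2: eval (y <= 1)                11111111111111111111111111111111
step 3: y <- tid                     11000000000000000000000000000000
step 4: y <- y                       00111111111111111111111111111111
step 5: z <- tid                     00111111111111111111111111111111
step 6: y <- ((-8 % 5) + 3)          11111111111111111111111111111111
step 7: eval (tid < min(y, y))       11111111111111111111111111111111
step 8: y <- (max(-6, 6) * y)        11111000000000000000000000000000
step 9: z <- min(-3, y)              00000111111111111111111111111111
step 10: z <- (1 * (2 % 4))           00000111111111111111111111111111
step 11: y <- (y // 4)                00000111111111111111111111111111
step 12: z <- (min(y, y) + -2)        11111111111111111111111111111111
step 13: eval (z == 3)                11111111111111111111111111111111
step 14: y <- (max(tid, 2) + (tid // -3)) 11111111111111111111111111111111
step 15: z <- min((y * z), -3)        11111111111111111111111111111111

Answer: 16 steps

z: -3,-3,-3,-3,-3,-3,-4,-4,-5,-6,-6,-7,-8,-8,-9,-10,-10,-11,-12,-12,-13,-14,-14,-15,-16,-16,-17,-18,-18,-19,-20,-20
y: 2,1,1,2,2,3,4,4,5,6,6,7,8,8,9,10,10,11,12,12,13,14,14,15,16,16,17,18,18,19,20,20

steps = 16; useful = 436; efficiency = 436/512 = 109/128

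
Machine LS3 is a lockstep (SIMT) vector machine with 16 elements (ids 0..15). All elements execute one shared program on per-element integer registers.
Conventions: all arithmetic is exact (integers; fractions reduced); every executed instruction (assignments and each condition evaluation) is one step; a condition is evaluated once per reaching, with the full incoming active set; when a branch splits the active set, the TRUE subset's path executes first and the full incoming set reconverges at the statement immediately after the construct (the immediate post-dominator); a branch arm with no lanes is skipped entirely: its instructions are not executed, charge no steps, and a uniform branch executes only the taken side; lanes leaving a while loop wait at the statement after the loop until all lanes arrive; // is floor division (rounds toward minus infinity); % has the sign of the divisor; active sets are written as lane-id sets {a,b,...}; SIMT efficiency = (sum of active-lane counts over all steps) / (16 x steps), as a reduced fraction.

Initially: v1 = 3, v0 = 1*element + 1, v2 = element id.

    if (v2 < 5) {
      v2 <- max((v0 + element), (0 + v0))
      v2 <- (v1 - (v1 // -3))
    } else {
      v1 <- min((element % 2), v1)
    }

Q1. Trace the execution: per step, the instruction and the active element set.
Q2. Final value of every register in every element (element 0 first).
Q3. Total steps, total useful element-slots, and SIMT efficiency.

step 0: eval (v2 < 5)                {0,1,2,3,4,5,6,7,8,9,10,11,12,13,14,15}
step 1: v2 <- max((v0 + element), (0 + v0)) {0,1,2,3,4}
step 2: v2 <- (v1 - (v1 // -3))      {0,1,2,3,4}
step 3: v1 <- min((element % 2), v1) {5,6,7,8,9,10,11,12,13,14,15}

Answer: 4 steps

v1: 3,3,3,3,3,1,0,1,0,1,0,1,0,1,0,1
v0: 1,2,3,4,5,6,7,8,9,10,11,12,13,14,15,16
v2: 4,4,4,4,4,5,6,7,8,9,10,11,12,13,14,15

steps = 4; useful = 37; efficiency = 37/64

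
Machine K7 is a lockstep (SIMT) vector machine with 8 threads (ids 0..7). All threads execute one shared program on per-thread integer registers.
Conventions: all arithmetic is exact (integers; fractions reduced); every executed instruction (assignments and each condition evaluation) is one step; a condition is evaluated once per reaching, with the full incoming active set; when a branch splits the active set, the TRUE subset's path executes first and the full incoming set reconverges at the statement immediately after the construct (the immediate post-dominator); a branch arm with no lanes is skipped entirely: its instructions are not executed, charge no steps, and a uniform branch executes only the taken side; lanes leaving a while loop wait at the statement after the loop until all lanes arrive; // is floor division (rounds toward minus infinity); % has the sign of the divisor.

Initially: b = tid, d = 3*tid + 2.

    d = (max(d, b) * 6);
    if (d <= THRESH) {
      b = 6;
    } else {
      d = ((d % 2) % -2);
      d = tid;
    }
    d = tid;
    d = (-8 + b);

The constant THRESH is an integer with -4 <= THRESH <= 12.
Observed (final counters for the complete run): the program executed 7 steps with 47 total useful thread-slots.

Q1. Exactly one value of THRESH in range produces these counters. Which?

Answer: THRESH = 12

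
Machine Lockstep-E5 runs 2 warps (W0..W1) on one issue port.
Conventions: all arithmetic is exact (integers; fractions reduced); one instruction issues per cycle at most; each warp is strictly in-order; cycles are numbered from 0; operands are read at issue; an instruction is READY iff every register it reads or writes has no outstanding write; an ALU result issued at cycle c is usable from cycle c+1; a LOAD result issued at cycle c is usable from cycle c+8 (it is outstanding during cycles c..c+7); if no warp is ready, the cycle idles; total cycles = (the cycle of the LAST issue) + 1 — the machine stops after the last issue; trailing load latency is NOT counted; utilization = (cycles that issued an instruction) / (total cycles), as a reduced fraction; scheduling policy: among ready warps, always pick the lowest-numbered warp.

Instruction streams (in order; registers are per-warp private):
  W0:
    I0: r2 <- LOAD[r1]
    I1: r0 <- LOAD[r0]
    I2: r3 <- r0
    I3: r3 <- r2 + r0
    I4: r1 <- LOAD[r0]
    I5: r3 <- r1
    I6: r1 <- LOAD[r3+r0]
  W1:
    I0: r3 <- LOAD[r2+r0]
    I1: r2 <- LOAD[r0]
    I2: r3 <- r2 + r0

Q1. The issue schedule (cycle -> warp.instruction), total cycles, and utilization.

cycle 0: W0.I0
cycle 1: W0.I1
cycle 2: W1.I0
cycle 3: W1.I1
cycle 4: idle
cycle 5: idle
cycle 6: idle
cycle 7: idle
cycle 8: idle
cycle 9: W0.I2
cycle 10: W0.I3
cycle 11: W0.I4
cycle 12: W1.I2
cycle 13: idle
cycle 14: idle
cycle 15: idle
cycle 16: idle
cycle 17: idle
cycle 18: idle
cycle 19: W0.I5
cycle 20: W0.I6

Answer: 21 cycles, utilization 10/21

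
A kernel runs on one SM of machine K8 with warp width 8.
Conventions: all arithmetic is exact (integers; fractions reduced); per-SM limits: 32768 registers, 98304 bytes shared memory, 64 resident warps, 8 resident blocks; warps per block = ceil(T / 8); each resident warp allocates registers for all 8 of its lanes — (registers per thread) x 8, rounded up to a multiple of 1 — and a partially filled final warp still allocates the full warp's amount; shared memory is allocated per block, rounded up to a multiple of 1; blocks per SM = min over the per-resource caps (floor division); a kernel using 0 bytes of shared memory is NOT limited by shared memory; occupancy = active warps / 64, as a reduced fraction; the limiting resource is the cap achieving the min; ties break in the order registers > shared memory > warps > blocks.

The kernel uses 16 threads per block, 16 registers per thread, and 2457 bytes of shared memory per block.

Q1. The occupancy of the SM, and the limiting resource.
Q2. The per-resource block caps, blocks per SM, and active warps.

Answer: occupancy 1/4, limited by blocks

registers: 128 blocks
shared memory: 40 blocks
warps: 32 blocks
blocks: 8 blocks

Answer: 8 blocks, 16 active warps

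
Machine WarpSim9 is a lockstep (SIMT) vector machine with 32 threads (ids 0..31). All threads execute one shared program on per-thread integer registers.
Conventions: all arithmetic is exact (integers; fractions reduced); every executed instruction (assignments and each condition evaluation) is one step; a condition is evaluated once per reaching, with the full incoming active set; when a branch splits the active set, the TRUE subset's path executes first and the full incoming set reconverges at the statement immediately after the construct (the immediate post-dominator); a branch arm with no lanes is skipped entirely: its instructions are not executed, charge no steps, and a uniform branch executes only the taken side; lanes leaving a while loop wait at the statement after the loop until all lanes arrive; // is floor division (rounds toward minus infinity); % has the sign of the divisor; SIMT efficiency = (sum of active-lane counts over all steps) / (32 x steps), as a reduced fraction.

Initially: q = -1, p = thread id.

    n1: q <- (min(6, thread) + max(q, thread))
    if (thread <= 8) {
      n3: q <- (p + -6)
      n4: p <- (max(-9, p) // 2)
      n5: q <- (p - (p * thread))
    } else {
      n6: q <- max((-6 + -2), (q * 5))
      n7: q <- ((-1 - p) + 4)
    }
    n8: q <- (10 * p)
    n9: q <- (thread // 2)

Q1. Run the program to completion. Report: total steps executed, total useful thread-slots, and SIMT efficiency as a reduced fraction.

Answer: 9 steps, 201 useful, 67/96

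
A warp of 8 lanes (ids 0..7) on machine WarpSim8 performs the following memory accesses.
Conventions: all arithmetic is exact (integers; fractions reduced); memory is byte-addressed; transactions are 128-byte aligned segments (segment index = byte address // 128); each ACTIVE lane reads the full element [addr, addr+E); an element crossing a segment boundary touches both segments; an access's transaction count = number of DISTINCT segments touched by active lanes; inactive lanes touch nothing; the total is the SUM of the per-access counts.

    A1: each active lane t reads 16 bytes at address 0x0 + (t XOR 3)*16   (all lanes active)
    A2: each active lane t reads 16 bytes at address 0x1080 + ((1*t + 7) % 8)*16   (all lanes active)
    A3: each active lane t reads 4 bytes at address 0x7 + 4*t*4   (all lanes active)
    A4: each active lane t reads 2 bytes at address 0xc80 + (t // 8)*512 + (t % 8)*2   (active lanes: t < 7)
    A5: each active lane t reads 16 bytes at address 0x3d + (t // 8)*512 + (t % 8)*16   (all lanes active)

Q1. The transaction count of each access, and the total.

A1: 1 transaction
A2: 1 transaction
A3: 1 transaction
A4: 1 transaction
A5: 2 transactions

Answer: 1,1,1,1,2; total 6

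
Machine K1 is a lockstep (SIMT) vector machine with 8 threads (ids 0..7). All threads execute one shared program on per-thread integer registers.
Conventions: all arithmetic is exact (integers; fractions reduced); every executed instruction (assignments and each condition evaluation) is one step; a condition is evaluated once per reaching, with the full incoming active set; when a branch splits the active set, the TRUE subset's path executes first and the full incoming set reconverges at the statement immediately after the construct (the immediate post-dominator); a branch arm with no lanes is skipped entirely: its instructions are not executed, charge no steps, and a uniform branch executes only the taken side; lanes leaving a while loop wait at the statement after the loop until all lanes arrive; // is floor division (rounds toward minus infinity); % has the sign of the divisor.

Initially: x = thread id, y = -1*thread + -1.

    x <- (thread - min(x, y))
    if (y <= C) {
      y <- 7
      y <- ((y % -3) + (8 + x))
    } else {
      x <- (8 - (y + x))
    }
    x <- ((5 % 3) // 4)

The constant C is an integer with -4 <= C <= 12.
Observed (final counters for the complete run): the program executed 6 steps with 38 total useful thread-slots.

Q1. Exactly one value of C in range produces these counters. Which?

Answer: C = -3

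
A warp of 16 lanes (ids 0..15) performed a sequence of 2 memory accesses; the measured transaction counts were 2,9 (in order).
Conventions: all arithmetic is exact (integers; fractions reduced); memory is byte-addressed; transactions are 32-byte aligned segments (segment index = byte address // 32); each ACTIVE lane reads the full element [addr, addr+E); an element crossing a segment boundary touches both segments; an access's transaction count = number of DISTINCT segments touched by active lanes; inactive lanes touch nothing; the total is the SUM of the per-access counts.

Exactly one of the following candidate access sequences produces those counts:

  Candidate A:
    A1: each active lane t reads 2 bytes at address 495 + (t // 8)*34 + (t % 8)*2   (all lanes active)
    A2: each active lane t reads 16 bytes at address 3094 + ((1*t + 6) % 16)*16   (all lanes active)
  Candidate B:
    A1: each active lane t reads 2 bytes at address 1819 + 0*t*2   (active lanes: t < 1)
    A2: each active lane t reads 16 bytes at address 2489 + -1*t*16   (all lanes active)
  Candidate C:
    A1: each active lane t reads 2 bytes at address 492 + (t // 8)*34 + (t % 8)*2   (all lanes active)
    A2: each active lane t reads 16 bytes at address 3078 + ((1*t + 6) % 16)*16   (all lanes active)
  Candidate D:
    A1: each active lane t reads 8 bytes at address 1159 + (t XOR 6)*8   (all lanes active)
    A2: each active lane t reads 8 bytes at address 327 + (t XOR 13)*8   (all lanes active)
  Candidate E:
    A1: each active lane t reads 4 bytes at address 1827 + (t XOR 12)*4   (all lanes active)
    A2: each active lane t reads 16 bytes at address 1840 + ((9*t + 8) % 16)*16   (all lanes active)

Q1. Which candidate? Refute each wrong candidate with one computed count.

A: A1 gives 3 transactions, not 2
B: A1 gives 1 transaction, not 2
D: A1 gives 5 transactions, not 2
E: A1 gives 3 transactions, not 2
C: all counts match (2,9)

Answer: C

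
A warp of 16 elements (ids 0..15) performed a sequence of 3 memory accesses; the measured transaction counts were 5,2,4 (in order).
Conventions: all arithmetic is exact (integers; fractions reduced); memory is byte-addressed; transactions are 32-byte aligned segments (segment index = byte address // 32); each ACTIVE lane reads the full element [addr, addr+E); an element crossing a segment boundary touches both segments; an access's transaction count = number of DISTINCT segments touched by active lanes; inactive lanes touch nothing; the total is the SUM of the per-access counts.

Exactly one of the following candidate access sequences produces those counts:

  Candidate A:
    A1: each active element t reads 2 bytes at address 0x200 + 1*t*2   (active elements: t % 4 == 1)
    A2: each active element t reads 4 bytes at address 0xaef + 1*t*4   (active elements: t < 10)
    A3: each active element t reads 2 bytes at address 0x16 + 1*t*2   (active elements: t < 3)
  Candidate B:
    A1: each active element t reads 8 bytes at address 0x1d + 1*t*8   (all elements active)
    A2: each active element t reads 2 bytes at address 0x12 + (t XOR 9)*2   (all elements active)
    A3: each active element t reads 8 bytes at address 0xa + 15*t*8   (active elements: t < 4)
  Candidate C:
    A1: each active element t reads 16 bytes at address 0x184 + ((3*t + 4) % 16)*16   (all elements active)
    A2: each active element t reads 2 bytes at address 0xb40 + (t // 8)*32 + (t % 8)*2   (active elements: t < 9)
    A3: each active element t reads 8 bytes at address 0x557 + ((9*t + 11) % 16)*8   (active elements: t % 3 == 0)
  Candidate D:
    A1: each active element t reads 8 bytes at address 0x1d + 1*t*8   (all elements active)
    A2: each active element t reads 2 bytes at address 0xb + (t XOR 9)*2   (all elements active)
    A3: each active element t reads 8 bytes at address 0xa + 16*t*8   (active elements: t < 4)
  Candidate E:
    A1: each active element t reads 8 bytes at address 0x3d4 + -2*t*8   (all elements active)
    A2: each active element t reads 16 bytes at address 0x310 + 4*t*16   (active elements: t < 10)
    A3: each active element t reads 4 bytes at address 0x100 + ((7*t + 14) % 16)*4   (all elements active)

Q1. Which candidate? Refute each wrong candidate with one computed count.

A: A1 gives 1 transaction, not 5
B: A3 gives 5 transactions, not 4
C: A1 gives 9 transactions, not 5
E: A1 gives 8 transactions, not 5
D: all counts match (5,2,4)

Answer: D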